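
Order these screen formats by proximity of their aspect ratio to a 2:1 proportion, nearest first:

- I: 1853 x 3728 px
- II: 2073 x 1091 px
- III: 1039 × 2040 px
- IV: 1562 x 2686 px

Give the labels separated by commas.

I, III, II, IV

Ratios: I = 3728 / 1853 ≈ 2.012; II = 2073 / 1091 ≈ 1.900; III = 2040 / 1039 ≈ 1.963; IV = 2686 / 1562 ≈ 1.720.
|Δ from 2.000|: I 0.012; II 0.100; III 0.037; IV 0.280.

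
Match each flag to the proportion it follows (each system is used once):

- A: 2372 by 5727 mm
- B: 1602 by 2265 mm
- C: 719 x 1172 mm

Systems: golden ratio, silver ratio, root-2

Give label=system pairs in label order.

Ratios: A ≈ 2.414; B ≈ 1.414; C ≈ 1.630.
Targets: golden ratio ≈ 1.618; silver ratio ≈ 2.414; root-2 ≈ 1.414.

A=silver ratio, B=root-2, C=golden ratio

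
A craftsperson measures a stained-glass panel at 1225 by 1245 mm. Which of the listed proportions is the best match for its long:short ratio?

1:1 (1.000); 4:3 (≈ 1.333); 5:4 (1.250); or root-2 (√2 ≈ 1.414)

1245/1225 ≈ 1.016. Nearest candidates are 1:1 (1.000, off by 0.016) and 5:4 (1.250, off by 0.234).

1:1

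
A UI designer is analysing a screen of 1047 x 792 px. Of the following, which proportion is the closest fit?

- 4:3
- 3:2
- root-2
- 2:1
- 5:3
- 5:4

Ratio = 1047 / 792 ≈ 1.322.
Distances: 4:3 1.333 (Δ 0.011); 3:2 1.500 (Δ 0.178); root-2 1.414 (Δ 0.092); 2:1 2.000 (Δ 0.678); 5:3 1.667 (Δ 0.345); 5:4 1.250 (Δ 0.072).

4:3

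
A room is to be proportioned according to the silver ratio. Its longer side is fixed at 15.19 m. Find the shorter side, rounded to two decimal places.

silver ratio ≈ 2.41421.
Shorter side = 15.19 ÷ 2.41421 ≈ 6.2919 → 6.29 m.

6.29 m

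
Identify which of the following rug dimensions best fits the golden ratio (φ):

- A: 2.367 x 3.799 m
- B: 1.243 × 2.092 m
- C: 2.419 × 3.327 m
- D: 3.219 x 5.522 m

A

Ratios (long/short): A ≈ 1.605; B ≈ 1.683; C ≈ 1.375; D ≈ 1.715.
golden ratio ≈ 1.618; option A is nearest (Δ 0.013).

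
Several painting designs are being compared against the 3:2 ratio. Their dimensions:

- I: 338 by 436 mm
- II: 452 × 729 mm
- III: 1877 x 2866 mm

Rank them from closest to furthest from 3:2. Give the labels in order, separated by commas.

Ratios: I = 436 / 338 ≈ 1.290; II = 729 / 452 ≈ 1.613; III = 2866 / 1877 ≈ 1.527.
|Δ from 1.500|: I 0.210; II 0.113; III 0.027.

III, II, I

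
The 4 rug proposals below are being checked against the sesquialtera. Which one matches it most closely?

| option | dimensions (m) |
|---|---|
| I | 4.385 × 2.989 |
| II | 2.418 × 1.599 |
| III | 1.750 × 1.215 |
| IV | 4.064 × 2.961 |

II

Ratios (long/short): I ≈ 1.467; II ≈ 1.512; III ≈ 1.440; IV ≈ 1.373.
3:2 ≈ 1.500; option II is nearest (Δ 0.012).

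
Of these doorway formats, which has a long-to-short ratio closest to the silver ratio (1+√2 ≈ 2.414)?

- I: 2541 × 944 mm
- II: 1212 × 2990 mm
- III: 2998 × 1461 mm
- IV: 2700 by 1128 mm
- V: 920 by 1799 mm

IV

Ratios (long/short): I ≈ 2.692; II ≈ 2.467; III ≈ 2.052; IV ≈ 2.394; V ≈ 1.955.
silver ratio ≈ 2.414; option IV is nearest (Δ 0.020).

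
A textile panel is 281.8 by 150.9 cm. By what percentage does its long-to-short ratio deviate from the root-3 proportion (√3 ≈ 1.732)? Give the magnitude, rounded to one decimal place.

7.8%

Ratio = 281.8 / 150.9 ≈ 1.8675.
Ideal root-3 ≈ 1.7321. |1.8675 − 1.7321| / 1.7321 ≈ 7.82% → 7.8%.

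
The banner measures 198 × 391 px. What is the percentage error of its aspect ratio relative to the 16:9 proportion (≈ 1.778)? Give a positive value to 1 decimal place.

Ratio = 391 / 198 ≈ 1.9747.
Ideal 16:9 ≈ 1.7778. |1.9747 − 1.7778| / 1.7778 ≈ 11.08% → 11.1%.

11.1%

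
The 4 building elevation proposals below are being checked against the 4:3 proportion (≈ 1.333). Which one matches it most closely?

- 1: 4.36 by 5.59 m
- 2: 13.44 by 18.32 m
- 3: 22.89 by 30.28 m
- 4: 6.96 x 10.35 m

Ratios (long/short): 1 ≈ 1.282; 2 ≈ 1.363; 3 ≈ 1.323; 4 ≈ 1.487.
4:3 ≈ 1.333; option 3 is nearest (Δ 0.010).

3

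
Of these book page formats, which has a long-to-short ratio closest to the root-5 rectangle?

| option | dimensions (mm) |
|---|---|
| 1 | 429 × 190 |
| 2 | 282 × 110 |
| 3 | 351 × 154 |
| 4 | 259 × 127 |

1

Ratios (long/short): 1 ≈ 2.258; 2 ≈ 2.564; 3 ≈ 2.279; 4 ≈ 2.039.
root-5 ≈ 2.236; option 1 is nearest (Δ 0.022).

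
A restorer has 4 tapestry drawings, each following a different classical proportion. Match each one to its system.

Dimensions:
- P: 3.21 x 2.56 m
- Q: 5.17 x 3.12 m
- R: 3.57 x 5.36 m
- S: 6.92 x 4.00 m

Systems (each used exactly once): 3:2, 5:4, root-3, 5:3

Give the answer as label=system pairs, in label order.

P=5:4, Q=5:3, R=3:2, S=root-3

Ratios: P ≈ 1.254; Q ≈ 1.657; R ≈ 1.501; S ≈ 1.730.
Targets: 3:2 ≈ 1.500; 5:4 ≈ 1.250; root-3 ≈ 1.732; 5:3 ≈ 1.667.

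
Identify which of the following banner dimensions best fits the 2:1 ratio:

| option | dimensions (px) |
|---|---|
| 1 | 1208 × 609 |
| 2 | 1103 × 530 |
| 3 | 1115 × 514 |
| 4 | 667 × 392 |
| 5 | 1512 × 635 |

Ratios (long/short): 1 ≈ 1.984; 2 ≈ 2.081; 3 ≈ 2.169; 4 ≈ 1.702; 5 ≈ 2.381.
2:1 ≈ 2.000; option 1 is nearest (Δ 0.016).

1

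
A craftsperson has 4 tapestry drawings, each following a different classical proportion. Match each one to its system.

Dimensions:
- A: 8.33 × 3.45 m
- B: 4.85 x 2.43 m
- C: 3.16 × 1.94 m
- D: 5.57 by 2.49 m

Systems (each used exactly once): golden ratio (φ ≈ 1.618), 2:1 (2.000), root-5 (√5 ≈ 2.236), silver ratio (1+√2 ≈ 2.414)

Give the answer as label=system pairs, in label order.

A=silver ratio, B=2:1, C=golden ratio, D=root-5

A = 8.33/3.45 ≈ 2.414 → silver ratio (2.414)
B = 4.85/2.43 ≈ 1.996 → 2:1 (2.000)
C = 3.16/1.94 ≈ 1.629 → golden ratio (1.618)
D = 5.57/2.49 ≈ 2.237 → root-5 (2.236)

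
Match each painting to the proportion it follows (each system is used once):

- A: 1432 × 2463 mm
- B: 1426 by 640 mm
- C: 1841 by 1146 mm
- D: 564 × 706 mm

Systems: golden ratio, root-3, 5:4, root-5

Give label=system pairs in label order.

A=root-3, B=root-5, C=golden ratio, D=5:4

Ratios: A ≈ 1.720; B ≈ 2.228; C ≈ 1.606; D ≈ 1.252.
Targets: golden ratio ≈ 1.618; root-3 ≈ 1.732; 5:4 ≈ 1.250; root-5 ≈ 2.236.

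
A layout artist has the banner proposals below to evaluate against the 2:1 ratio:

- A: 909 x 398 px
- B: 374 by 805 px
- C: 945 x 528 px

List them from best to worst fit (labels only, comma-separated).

Ratios: A = 909 / 398 ≈ 2.284; B = 805 / 374 ≈ 2.152; C = 945 / 528 ≈ 1.790.
|Δ from 2.000|: A 0.284; B 0.152; C 0.210.

B, C, A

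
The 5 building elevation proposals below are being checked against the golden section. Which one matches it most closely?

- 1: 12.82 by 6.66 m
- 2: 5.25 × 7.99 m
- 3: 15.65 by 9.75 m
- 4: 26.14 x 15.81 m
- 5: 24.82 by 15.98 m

Target golden ratio ≈ 1.618.
1: 1.925 (Δ0.307)  2: 1.522 (Δ0.096)  3: 1.605 (Δ0.013)  4: 1.653 (Δ0.035)  5: 1.553 (Δ0.065)

3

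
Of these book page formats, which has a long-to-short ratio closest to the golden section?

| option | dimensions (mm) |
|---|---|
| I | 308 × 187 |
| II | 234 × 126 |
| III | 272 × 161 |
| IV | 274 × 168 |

IV

Target golden ratio ≈ 1.618.
I: 1.647 (Δ0.029)  II: 1.857 (Δ0.239)  III: 1.689 (Δ0.071)  IV: 1.631 (Δ0.013)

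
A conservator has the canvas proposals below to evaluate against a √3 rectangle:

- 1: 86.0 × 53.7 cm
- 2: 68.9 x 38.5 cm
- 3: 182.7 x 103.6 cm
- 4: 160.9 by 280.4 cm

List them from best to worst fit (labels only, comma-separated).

4, 3, 2, 1

1: 86.0/53.7 ≈ 1.601 → |1.601 − 1.732| = 0.131
2: 68.9/38.5 ≈ 1.790 → |1.790 − 1.732| = 0.058
3: 182.7/103.6 ≈ 1.764 → |1.764 − 1.732| = 0.032
4: 280.4/160.9 ≈ 1.743 → |1.743 − 1.732| = 0.011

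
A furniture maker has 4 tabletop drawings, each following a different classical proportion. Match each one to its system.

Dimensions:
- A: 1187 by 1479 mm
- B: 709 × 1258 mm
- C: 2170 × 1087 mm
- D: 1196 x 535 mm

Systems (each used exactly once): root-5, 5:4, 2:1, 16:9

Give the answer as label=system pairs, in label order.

Ratios: A ≈ 1.246; B ≈ 1.774; C ≈ 1.996; D ≈ 2.236.
Targets: root-5 ≈ 2.236; 5:4 ≈ 1.250; 2:1 ≈ 2.000; 16:9 ≈ 1.778.

A=5:4, B=16:9, C=2:1, D=root-5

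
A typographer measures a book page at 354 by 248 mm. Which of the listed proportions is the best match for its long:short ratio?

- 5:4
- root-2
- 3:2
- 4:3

root-2

354/248 ≈ 1.427. Nearest candidates are root-2 (1.414, off by 0.013) and 3:2 (1.500, off by 0.073).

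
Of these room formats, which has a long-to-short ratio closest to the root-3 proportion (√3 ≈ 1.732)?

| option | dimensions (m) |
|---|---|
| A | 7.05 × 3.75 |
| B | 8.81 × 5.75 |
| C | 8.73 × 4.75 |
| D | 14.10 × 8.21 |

D

Ratios (long/short): A ≈ 1.880; B ≈ 1.532; C ≈ 1.838; D ≈ 1.717.
root-3 ≈ 1.732; option D is nearest (Δ 0.015).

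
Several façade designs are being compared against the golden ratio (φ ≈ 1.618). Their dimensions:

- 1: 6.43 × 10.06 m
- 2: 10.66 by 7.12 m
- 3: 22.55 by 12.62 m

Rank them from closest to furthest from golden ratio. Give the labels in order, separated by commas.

Ratios: 1 = 10.06 / 6.43 ≈ 1.565; 2 = 10.66 / 7.12 ≈ 1.497; 3 = 22.55 / 12.62 ≈ 1.787.
|Δ from 1.618|: 1 0.053; 2 0.121; 3 0.169.

1, 2, 3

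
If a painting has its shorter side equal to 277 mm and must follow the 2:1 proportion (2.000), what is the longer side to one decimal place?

554.0 mm

2:1 = 2.00000.
Longer side = 277 × 2.00000 ≈ 554.000 → 554.0 mm.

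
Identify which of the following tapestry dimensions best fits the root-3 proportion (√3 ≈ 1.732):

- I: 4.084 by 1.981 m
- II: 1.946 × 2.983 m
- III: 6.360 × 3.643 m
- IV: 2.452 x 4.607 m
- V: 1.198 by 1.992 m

Ratios (long/short): I ≈ 2.062; II ≈ 1.533; III ≈ 1.746; IV ≈ 1.879; V ≈ 1.663.
root-3 ≈ 1.732; option III is nearest (Δ 0.014).

III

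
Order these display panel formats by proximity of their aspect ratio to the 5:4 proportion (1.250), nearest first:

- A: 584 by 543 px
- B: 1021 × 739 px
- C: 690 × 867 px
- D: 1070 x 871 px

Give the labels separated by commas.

A: 584/543 ≈ 1.076 → |1.076 − 1.250| = 0.174
B: 1021/739 ≈ 1.382 → |1.382 − 1.250| = 0.132
C: 867/690 ≈ 1.257 → |1.257 − 1.250| = 0.007
D: 1070/871 ≈ 1.228 → |1.228 − 1.250| = 0.022

C, D, B, A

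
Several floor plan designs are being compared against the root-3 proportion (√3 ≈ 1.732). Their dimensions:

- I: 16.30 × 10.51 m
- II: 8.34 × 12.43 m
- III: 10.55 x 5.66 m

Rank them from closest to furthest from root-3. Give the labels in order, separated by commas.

Ratios: I = 16.30 / 10.51 ≈ 1.551; II = 12.43 / 8.34 ≈ 1.490; III = 10.55 / 5.66 ≈ 1.864.
|Δ from 1.732|: I 0.181; II 0.242; III 0.132.

III, I, II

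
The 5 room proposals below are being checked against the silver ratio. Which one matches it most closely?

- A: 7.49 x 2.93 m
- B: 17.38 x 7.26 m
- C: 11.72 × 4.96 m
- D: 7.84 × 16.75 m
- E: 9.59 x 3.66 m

Ratios (long/short): A ≈ 2.556; B ≈ 2.394; C ≈ 2.363; D ≈ 2.136; E ≈ 2.620.
silver ratio ≈ 2.414; option B is nearest (Δ 0.020).

B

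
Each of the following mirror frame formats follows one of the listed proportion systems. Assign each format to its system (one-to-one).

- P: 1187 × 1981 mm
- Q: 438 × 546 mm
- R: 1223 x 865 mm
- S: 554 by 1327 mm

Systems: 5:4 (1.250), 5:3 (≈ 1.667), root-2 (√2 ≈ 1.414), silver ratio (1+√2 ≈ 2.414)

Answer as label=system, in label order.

P=5:3, Q=5:4, R=root-2, S=silver ratio

P = 1981/1187 ≈ 1.669 → 5:3 (1.667)
Q = 546/438 ≈ 1.247 → 5:4 (1.250)
R = 1223/865 ≈ 1.414 → root-2 (1.414)
S = 1327/554 ≈ 2.395 → silver ratio (2.414)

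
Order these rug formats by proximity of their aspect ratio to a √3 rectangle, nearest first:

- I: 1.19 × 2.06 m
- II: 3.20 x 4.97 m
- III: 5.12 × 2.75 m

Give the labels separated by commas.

Ratios: I = 2.06 / 1.19 ≈ 1.731; II = 4.97 / 3.20 ≈ 1.553; III = 5.12 / 2.75 ≈ 1.862.
|Δ from 1.732|: I 0.001; II 0.179; III 0.130.

I, III, II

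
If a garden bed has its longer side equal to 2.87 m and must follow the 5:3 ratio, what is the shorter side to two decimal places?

1.72 m

5:3 ≈ 1.66667.
Shorter side = 2.87 ÷ 1.66667 ≈ 1.7220 → 1.72 m.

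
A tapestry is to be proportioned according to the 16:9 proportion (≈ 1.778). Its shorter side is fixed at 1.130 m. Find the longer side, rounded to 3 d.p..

2.009 m

16:9 ≈ 1.77778.
Longer side = 1.130 × 1.77778 ≈ 2.00889 → 2.009 m.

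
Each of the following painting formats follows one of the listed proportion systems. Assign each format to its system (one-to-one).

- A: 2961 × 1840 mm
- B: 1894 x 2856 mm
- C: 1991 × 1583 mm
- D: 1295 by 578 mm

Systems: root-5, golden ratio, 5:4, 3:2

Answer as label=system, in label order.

Ratios: A ≈ 1.609; B ≈ 1.508; C ≈ 1.258; D ≈ 2.240.
Targets: root-5 ≈ 2.236; golden ratio ≈ 1.618; 5:4 ≈ 1.250; 3:2 ≈ 1.500.

A=golden ratio, B=3:2, C=5:4, D=root-5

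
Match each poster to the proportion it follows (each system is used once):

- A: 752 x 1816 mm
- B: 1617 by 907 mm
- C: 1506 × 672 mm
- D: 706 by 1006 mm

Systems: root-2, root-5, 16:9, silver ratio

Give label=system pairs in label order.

A=silver ratio, B=16:9, C=root-5, D=root-2

Ratios: A ≈ 2.415; B ≈ 1.783; C ≈ 2.241; D ≈ 1.425.
Targets: root-2 ≈ 1.414; root-5 ≈ 2.236; 16:9 ≈ 1.778; silver ratio ≈ 2.414.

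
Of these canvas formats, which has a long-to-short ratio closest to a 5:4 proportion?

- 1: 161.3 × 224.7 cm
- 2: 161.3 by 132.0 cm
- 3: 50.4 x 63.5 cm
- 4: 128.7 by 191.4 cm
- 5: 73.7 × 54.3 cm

Ratios (long/short): 1 ≈ 1.393; 2 ≈ 1.222; 3 ≈ 1.260; 4 ≈ 1.487; 5 ≈ 1.357.
5:4 ≈ 1.250; option 3 is nearest (Δ 0.010).

3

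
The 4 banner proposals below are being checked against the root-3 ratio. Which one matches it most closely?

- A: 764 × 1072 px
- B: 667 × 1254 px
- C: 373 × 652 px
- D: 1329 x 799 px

Ratios (long/short): A ≈ 1.403; B ≈ 1.880; C ≈ 1.748; D ≈ 1.663.
root-3 ≈ 1.732; option C is nearest (Δ 0.016).

C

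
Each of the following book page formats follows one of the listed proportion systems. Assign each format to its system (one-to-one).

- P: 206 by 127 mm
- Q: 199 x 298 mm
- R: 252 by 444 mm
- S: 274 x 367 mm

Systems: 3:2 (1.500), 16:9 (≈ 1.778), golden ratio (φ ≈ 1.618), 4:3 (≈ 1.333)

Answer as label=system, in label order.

Ratios: P ≈ 1.622; Q ≈ 1.497; R ≈ 1.762; S ≈ 1.339.
Targets: 3:2 ≈ 1.500; 16:9 ≈ 1.778; golden ratio ≈ 1.618; 4:3 ≈ 1.333.

P=golden ratio, Q=3:2, R=16:9, S=4:3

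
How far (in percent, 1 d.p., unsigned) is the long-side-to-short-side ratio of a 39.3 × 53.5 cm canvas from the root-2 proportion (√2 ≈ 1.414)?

3.7%

Ratio = 53.5 / 39.3 ≈ 1.3613.
Ideal root-2 ≈ 1.4142. |1.3613 − 1.4142| / 1.4142 ≈ 3.74% → 3.7%.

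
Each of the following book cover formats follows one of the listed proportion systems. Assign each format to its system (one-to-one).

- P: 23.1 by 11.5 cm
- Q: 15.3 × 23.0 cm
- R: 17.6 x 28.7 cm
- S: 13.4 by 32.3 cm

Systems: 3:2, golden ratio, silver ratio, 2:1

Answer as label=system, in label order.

Ratios: P ≈ 2.009; Q ≈ 1.503; R ≈ 1.631; S ≈ 2.410.
Targets: 3:2 ≈ 1.500; golden ratio ≈ 1.618; silver ratio ≈ 2.414; 2:1 ≈ 2.000.

P=2:1, Q=3:2, R=golden ratio, S=silver ratio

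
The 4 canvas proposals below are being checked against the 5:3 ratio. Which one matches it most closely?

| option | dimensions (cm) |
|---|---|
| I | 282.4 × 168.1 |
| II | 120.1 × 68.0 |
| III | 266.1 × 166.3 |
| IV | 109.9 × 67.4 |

Ratios (long/short): I ≈ 1.680; II ≈ 1.766; III ≈ 1.600; IV ≈ 1.631.
5:3 ≈ 1.667; option I is nearest (Δ 0.013).

I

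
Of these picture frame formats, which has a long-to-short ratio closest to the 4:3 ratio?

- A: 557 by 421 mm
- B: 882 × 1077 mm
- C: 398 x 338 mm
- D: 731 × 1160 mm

Ratios (long/short): A ≈ 1.323; B ≈ 1.221; C ≈ 1.178; D ≈ 1.587.
4:3 ≈ 1.333; option A is nearest (Δ 0.010).

A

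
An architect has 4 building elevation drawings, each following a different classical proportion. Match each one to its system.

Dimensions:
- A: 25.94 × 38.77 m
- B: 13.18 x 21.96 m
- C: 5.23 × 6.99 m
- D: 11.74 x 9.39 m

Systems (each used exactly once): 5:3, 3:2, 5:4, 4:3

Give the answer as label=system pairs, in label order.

A = 38.77/25.94 ≈ 1.495 → 3:2 (1.500)
B = 21.96/13.18 ≈ 1.666 → 5:3 (1.667)
C = 6.99/5.23 ≈ 1.337 → 4:3 (1.333)
D = 11.74/9.39 ≈ 1.250 → 5:4 (1.250)

A=3:2, B=5:3, C=4:3, D=5:4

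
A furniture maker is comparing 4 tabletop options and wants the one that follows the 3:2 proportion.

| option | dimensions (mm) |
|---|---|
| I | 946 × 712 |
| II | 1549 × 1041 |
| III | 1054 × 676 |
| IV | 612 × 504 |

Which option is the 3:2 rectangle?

II

Target 3:2 ≈ 1.500.
I: 1.329 (Δ0.171)  II: 1.488 (Δ0.012)  III: 1.559 (Δ0.059)  IV: 1.214 (Δ0.286)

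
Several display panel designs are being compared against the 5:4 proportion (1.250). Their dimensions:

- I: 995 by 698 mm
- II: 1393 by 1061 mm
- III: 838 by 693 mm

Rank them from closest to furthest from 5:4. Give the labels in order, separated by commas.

III, II, I

Ratios: I = 995 / 698 ≈ 1.426; II = 1393 / 1061 ≈ 1.313; III = 838 / 693 ≈ 1.209.
|Δ from 1.250|: I 0.176; II 0.063; III 0.041.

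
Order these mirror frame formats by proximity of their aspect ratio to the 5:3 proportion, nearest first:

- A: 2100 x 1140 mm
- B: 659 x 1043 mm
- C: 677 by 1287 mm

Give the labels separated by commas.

Ratios: A = 2100 / 1140 ≈ 1.842; B = 1043 / 659 ≈ 1.583; C = 1287 / 677 ≈ 1.901.
|Δ from 1.667|: A 0.175; B 0.084; C 0.234.

B, A, C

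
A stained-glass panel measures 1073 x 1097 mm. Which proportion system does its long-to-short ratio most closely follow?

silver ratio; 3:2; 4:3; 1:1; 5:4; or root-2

1:1

1097/1073 ≈ 1.022. Nearest candidates are 1:1 (1.000, off by 0.022) and 5:4 (1.250, off by 0.228).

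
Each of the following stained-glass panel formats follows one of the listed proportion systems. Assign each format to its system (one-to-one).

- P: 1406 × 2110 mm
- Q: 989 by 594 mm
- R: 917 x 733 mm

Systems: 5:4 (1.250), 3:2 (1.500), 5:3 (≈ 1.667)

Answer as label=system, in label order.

Ratios: P ≈ 1.501; Q ≈ 1.665; R ≈ 1.251.
Targets: 5:4 ≈ 1.250; 3:2 ≈ 1.500; 5:3 ≈ 1.667.

P=3:2, Q=5:3, R=5:4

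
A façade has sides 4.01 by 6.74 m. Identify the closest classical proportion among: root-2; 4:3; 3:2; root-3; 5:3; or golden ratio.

Ratio = 6.74 / 4.01 ≈ 1.681.
Distances: root-2 1.414 (Δ 0.267); 4:3 1.333 (Δ 0.348); 3:2 1.500 (Δ 0.181); root-3 1.732 (Δ 0.051); 5:3 1.667 (Δ 0.014); golden ratio 1.618 (Δ 0.063).

5:3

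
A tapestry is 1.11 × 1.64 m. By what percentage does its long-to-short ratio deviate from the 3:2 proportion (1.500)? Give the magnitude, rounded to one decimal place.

Ratio = 1.64 / 1.11 ≈ 1.4775.
Ideal 3:2 = 1.5000. |1.4775 − 1.5000| / 1.5000 ≈ 1.50% → 1.5%.

1.5%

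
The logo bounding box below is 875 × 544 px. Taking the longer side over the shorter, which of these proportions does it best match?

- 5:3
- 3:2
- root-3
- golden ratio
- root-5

875/544 ≈ 1.608. Nearest candidates are golden ratio (1.618, off by 0.010) and 5:3 (1.667, off by 0.059).

golden ratio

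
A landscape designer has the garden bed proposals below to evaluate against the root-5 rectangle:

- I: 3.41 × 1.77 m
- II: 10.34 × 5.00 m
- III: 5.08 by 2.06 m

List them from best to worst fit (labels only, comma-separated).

I: 3.41/1.77 ≈ 1.927 → |1.927 − 2.236| = 0.309
II: 10.34/5.00 ≈ 2.068 → |2.068 − 2.236| = 0.168
III: 5.08/2.06 ≈ 2.466 → |2.466 − 2.236| = 0.230

II, III, I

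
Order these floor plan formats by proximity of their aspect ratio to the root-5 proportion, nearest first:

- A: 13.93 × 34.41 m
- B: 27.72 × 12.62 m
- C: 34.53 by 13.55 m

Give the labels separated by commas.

Ratios: A = 34.41 / 13.93 ≈ 2.470; B = 27.72 / 12.62 ≈ 2.197; C = 34.53 / 13.55 ≈ 2.548.
|Δ from 2.236|: A 0.234; B 0.039; C 0.312.

B, A, C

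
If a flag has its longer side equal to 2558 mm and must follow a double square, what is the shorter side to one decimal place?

2:1 = 2.00000.
Shorter side = 2558 ÷ 2.00000 ≈ 1279.000 → 1279.0 mm.

1279.0 mm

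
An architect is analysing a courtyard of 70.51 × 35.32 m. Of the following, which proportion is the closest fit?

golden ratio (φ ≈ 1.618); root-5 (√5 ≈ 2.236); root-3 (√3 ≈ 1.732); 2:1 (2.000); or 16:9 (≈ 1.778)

Ratio = 70.51 / 35.32 ≈ 1.996.
Distances: golden ratio 1.618 (Δ 0.378); root-5 2.236 (Δ 0.240); root-3 1.732 (Δ 0.264); 2:1 2.000 (Δ 0.004); 16:9 1.778 (Δ 0.218).

2:1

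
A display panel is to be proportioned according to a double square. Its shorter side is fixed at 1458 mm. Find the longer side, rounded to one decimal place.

2916.0 mm

2:1 = 2.00000.
Longer side = 1458 × 2.00000 ≈ 2916.000 → 2916.0 mm.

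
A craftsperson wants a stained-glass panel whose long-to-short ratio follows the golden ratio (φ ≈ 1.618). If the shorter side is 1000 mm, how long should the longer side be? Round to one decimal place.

1618.0 mm

golden ratio ≈ 1.61803.
Longer side = 1000 × 1.61803 ≈ 1618.030 → 1618.0 mm.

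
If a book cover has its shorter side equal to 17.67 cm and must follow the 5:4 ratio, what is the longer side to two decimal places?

5:4 = 1.25000.
Longer side = 17.67 × 1.25000 ≈ 22.0875 → 22.09 cm.

22.09 cm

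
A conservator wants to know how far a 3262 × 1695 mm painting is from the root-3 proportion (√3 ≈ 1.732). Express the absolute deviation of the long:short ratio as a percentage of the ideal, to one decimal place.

11.1%

Ratio = 3262 / 1695 ≈ 1.9245.
Ideal root-3 ≈ 1.7321. |1.9245 − 1.7321| / 1.7321 ≈ 11.11% → 11.1%.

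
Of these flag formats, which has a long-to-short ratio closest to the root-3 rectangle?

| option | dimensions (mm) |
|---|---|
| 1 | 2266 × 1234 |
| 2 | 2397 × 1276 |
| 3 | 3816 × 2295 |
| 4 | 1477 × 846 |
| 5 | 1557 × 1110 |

Ratios (long/short): 1 ≈ 1.836; 2 ≈ 1.879; 3 ≈ 1.663; 4 ≈ 1.746; 5 ≈ 1.403.
root-3 ≈ 1.732; option 4 is nearest (Δ 0.014).

4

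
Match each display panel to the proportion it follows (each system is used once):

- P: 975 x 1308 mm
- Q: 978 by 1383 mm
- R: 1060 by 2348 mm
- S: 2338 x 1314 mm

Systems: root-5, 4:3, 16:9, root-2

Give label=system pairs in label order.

Ratios: P ≈ 1.342; Q ≈ 1.414; R ≈ 2.215; S ≈ 1.779.
Targets: root-5 ≈ 2.236; 4:3 ≈ 1.333; 16:9 ≈ 1.778; root-2 ≈ 1.414.

P=4:3, Q=root-2, R=root-5, S=16:9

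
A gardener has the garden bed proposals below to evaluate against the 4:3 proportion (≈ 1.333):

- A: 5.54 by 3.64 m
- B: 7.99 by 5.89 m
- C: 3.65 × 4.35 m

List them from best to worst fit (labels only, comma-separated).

Ratios: A = 5.54 / 3.64 ≈ 1.522; B = 7.99 / 5.89 ≈ 1.357; C = 4.35 / 3.65 ≈ 1.192.
|Δ from 1.333|: A 0.189; B 0.024; C 0.141.

B, C, A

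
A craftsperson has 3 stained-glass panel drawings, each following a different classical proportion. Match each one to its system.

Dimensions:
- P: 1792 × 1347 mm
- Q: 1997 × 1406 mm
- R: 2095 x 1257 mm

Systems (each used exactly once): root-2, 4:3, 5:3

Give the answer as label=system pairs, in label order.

P=4:3, Q=root-2, R=5:3

Ratios: P ≈ 1.330; Q ≈ 1.420; R ≈ 1.667.
Targets: root-2 ≈ 1.414; 4:3 ≈ 1.333; 5:3 ≈ 1.667.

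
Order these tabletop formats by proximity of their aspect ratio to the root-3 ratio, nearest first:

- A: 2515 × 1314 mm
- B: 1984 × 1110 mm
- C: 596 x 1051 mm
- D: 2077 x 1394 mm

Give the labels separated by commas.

C, B, A, D

A: 2515/1314 ≈ 1.914 → |1.914 − 1.732| = 0.182
B: 1984/1110 ≈ 1.787 → |1.787 − 1.732| = 0.055
C: 1051/596 ≈ 1.763 → |1.763 − 1.732| = 0.031
D: 2077/1394 ≈ 1.490 → |1.490 − 1.732| = 0.242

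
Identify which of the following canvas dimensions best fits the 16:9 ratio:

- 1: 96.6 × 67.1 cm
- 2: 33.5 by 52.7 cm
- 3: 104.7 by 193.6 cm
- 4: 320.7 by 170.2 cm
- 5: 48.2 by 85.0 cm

5

Target 16:9 ≈ 1.778.
1: 1.440 (Δ0.338)  2: 1.573 (Δ0.205)  3: 1.849 (Δ0.071)  4: 1.884 (Δ0.106)  5: 1.763 (Δ0.015)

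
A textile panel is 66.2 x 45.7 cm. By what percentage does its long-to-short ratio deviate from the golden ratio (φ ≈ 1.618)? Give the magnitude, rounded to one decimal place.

Ratio = 66.2 / 45.7 ≈ 1.4486.
Ideal golden ratio ≈ 1.6180. |1.4486 − 1.6180| / 1.6180 ≈ 10.47% → 10.5%.

10.5%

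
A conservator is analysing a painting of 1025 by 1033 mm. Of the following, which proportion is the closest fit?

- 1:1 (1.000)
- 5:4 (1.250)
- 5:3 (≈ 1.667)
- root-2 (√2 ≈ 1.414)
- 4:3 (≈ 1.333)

1:1

1033/1025 ≈ 1.008. Nearest candidates are 1:1 (1.000, off by 0.008) and 5:4 (1.250, off by 0.242).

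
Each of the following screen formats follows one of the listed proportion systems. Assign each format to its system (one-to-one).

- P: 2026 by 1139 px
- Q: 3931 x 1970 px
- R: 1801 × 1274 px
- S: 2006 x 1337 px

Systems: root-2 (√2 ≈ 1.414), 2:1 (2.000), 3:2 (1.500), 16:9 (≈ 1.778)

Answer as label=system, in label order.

P=16:9, Q=2:1, R=root-2, S=3:2

P = 2026/1139 ≈ 1.779 → 16:9 (1.778)
Q = 3931/1970 ≈ 1.995 → 2:1 (2.000)
R = 1801/1274 ≈ 1.414 → root-2 (1.414)
S = 2006/1337 ≈ 1.500 → 3:2 (1.500)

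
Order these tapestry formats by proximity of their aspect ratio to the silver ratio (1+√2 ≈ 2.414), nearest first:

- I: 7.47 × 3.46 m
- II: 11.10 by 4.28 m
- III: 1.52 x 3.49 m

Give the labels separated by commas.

I: 7.47/3.46 ≈ 2.159 → |2.159 − 2.414| = 0.255
II: 11.10/4.28 ≈ 2.593 → |2.593 − 2.414| = 0.179
III: 3.49/1.52 ≈ 2.296 → |2.296 − 2.414| = 0.118

III, II, I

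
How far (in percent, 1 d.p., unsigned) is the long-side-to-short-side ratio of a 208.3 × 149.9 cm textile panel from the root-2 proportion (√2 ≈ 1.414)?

1.7%

Ratio = 208.3 / 149.9 ≈ 1.3896.
Ideal root-2 ≈ 1.4142. |1.3896 − 1.4142| / 1.4142 ≈ 1.74% → 1.7%.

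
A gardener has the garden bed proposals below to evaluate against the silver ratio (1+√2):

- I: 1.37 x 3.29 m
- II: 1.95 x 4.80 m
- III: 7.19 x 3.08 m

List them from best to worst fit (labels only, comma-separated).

I, II, III

I: 3.29/1.37 ≈ 2.401 → |2.401 − 2.414| = 0.013
II: 4.80/1.95 ≈ 2.462 → |2.462 − 2.414| = 0.048
III: 7.19/3.08 ≈ 2.334 → |2.334 − 2.414| = 0.080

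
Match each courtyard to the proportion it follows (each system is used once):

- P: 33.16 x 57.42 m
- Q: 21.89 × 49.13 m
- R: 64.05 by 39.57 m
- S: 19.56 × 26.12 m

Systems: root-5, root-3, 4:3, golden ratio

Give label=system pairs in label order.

P=root-3, Q=root-5, R=golden ratio, S=4:3

Ratios: P ≈ 1.732; Q ≈ 2.244; R ≈ 1.619; S ≈ 1.335.
Targets: root-5 ≈ 2.236; root-3 ≈ 1.732; 4:3 ≈ 1.333; golden ratio ≈ 1.618.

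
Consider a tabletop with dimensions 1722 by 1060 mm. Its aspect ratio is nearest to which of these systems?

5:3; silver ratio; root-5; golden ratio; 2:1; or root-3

golden ratio

1722/1060 ≈ 1.625. Nearest candidates are golden ratio (1.618, off by 0.007) and 5:3 (1.667, off by 0.042).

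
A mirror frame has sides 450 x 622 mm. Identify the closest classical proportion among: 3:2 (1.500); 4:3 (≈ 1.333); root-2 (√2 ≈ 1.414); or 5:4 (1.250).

root-2

Ratio = 622 / 450 ≈ 1.382.
Distances: 3:2 1.500 (Δ 0.118); 4:3 1.333 (Δ 0.049); root-2 1.414 (Δ 0.032); 5:4 1.250 (Δ 0.132).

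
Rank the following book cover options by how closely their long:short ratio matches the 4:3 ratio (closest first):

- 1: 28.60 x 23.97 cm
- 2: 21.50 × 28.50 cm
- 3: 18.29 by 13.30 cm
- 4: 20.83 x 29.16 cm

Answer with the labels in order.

2, 3, 4, 1

1: 28.60/23.97 ≈ 1.193 → |1.193 − 1.333| = 0.140
2: 28.50/21.50 ≈ 1.326 → |1.326 − 1.333| = 0.007
3: 18.29/13.30 ≈ 1.375 → |1.375 − 1.333| = 0.042
4: 29.16/20.83 ≈ 1.400 → |1.400 − 1.333| = 0.067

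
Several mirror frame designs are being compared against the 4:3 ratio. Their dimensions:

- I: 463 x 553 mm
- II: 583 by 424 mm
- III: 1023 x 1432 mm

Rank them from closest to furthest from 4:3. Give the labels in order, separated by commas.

I: 553/463 ≈ 1.194 → |1.194 − 1.333| = 0.139
II: 583/424 ≈ 1.375 → |1.375 − 1.333| = 0.042
III: 1432/1023 ≈ 1.400 → |1.400 − 1.333| = 0.067

II, III, I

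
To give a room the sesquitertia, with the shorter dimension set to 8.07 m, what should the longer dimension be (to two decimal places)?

10.76 m

4:3 ≈ 1.33333.
Longer side = 8.07 × 1.33333 ≈ 10.7600 → 10.76 m.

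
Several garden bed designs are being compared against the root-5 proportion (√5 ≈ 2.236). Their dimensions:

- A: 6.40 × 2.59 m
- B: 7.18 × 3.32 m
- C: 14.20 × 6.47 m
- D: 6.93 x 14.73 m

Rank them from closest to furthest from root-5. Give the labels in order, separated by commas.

A: 6.40/2.59 ≈ 2.471 → |2.471 − 2.236| = 0.235
B: 7.18/3.32 ≈ 2.163 → |2.163 − 2.236| = 0.073
C: 14.20/6.47 ≈ 2.195 → |2.195 − 2.236| = 0.041
D: 14.73/6.93 ≈ 2.126 → |2.126 − 2.236| = 0.110

C, B, D, A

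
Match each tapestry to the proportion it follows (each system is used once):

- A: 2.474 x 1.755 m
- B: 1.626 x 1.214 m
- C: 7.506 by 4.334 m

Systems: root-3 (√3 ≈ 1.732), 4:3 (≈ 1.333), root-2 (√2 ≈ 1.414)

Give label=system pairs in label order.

A = 2.474/1.755 ≈ 1.410 → root-2 (1.414)
B = 1.626/1.214 ≈ 1.339 → 4:3 (1.333)
C = 7.506/4.334 ≈ 1.732 → root-3 (1.732)

A=root-2, B=4:3, C=root-3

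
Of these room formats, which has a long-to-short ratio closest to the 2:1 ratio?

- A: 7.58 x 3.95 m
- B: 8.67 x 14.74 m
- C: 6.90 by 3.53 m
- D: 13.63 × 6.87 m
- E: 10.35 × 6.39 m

Ratios (long/short): A ≈ 1.919; B ≈ 1.700; C ≈ 1.955; D ≈ 1.984; E ≈ 1.620.
2:1 ≈ 2.000; option D is nearest (Δ 0.016).

D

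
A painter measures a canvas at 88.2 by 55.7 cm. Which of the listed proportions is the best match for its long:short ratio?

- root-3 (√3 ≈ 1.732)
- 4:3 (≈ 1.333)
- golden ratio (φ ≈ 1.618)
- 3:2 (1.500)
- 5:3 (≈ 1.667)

88.2/55.7 ≈ 1.583. Nearest candidates are golden ratio (1.618, off by 0.035) and 5:3 (1.667, off by 0.084).

golden ratio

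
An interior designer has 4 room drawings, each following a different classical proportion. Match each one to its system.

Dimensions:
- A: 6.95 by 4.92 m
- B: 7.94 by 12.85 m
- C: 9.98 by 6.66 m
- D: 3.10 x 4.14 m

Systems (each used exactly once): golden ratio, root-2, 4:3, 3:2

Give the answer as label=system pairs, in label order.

A = 6.95/4.92 ≈ 1.413 → root-2 (1.414)
B = 12.85/7.94 ≈ 1.618 → golden ratio (1.618)
C = 9.98/6.66 ≈ 1.498 → 3:2 (1.500)
D = 4.14/3.10 ≈ 1.335 → 4:3 (1.333)

A=root-2, B=golden ratio, C=3:2, D=4:3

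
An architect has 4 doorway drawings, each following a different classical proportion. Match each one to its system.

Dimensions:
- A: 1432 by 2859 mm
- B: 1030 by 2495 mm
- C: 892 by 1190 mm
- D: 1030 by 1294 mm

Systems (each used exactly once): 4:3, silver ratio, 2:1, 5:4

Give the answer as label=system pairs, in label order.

A = 2859/1432 ≈ 1.997 → 2:1 (2.000)
B = 2495/1030 ≈ 2.422 → silver ratio (2.414)
C = 1190/892 ≈ 1.334 → 4:3 (1.333)
D = 1294/1030 ≈ 1.256 → 5:4 (1.250)

A=2:1, B=silver ratio, C=4:3, D=5:4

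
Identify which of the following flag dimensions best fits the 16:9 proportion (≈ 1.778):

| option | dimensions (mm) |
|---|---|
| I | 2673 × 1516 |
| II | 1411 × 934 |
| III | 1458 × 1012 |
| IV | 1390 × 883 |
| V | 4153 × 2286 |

Ratios (long/short): I ≈ 1.763; II ≈ 1.511; III ≈ 1.441; IV ≈ 1.574; V ≈ 1.817.
16:9 ≈ 1.778; option I is nearest (Δ 0.015).

I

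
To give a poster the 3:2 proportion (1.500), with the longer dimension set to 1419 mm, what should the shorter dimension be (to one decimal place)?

3:2 = 1.50000.
Shorter side = 1419 ÷ 1.50000 ≈ 946.000 → 946.0 mm.

946.0 mm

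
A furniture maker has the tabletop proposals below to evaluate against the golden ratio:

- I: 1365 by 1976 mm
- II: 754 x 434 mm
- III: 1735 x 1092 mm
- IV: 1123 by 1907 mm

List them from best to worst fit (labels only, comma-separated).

Ratios: I = 1976 / 1365 ≈ 1.448; II = 754 / 434 ≈ 1.737; III = 1735 / 1092 ≈ 1.589; IV = 1907 / 1123 ≈ 1.698.
|Δ from 1.618|: I 0.170; II 0.119; III 0.029; IV 0.080.

III, IV, II, I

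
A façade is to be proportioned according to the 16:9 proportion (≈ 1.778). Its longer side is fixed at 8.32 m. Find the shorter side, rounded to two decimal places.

4.68 m

16:9 ≈ 1.77778.
Shorter side = 8.32 ÷ 1.77778 ≈ 4.6800 → 4.68 m.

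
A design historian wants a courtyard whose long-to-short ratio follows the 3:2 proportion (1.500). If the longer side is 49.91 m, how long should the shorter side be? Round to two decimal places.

3:2 = 1.50000.
Shorter side = 49.91 ÷ 1.50000 ≈ 33.2733 → 33.27 m.

33.27 m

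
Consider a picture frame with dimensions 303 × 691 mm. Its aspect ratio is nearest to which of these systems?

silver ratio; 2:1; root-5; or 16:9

691/303 ≈ 2.281. Nearest candidates are root-5 (2.236, off by 0.045) and silver ratio (2.414, off by 0.133).

root-5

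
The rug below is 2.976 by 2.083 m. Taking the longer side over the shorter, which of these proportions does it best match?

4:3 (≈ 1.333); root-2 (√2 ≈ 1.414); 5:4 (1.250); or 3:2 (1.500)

root-2

Ratio = 2.976 / 2.083 ≈ 1.429.
Distances: 4:3 1.333 (Δ 0.096); root-2 1.414 (Δ 0.015); 5:4 1.250 (Δ 0.179); 3:2 1.500 (Δ 0.071).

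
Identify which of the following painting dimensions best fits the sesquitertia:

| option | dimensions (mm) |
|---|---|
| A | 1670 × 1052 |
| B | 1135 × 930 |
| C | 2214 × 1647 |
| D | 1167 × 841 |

C

Target 4:3 ≈ 1.333.
A: 1.587 (Δ0.254)  B: 1.220 (Δ0.113)  C: 1.344 (Δ0.011)  D: 1.388 (Δ0.055)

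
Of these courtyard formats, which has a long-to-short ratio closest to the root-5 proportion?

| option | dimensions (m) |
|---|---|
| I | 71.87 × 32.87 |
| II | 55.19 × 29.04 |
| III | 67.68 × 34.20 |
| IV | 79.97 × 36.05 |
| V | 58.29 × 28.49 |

IV

Ratios (long/short): I ≈ 2.186; II ≈ 1.900; III ≈ 1.979; IV ≈ 2.218; V ≈ 2.046.
root-5 ≈ 2.236; option IV is nearest (Δ 0.018).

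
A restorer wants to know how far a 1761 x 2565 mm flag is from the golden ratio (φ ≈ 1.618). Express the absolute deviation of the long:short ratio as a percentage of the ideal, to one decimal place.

10.0%

Ratio = 2565 / 1761 ≈ 1.4566.
Ideal golden ratio ≈ 1.6180. |1.4566 − 1.6180| / 1.6180 ≈ 9.98% → 10.0%.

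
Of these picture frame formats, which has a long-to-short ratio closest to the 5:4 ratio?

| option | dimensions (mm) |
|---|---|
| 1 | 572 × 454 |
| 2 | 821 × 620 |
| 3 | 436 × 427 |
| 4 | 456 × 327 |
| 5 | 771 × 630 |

1

Ratios (long/short): 1 ≈ 1.260; 2 ≈ 1.324; 3 ≈ 1.021; 4 ≈ 1.394; 5 ≈ 1.224.
5:4 ≈ 1.250; option 1 is nearest (Δ 0.010).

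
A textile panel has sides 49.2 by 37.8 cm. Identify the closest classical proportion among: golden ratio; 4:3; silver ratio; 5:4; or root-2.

Ratio = 49.2 / 37.8 ≈ 1.302.
Distances: golden ratio 1.618 (Δ 0.316); 4:3 1.333 (Δ 0.031); silver ratio 2.414 (Δ 1.112); 5:4 1.250 (Δ 0.052); root-2 1.414 (Δ 0.112).

4:3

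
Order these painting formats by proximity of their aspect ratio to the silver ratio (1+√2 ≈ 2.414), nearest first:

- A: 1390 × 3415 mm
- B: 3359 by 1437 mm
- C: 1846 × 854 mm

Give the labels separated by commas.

A, B, C

Ratios: A = 3415 / 1390 ≈ 2.457; B = 3359 / 1437 ≈ 2.338; C = 1846 / 854 ≈ 2.162.
|Δ from 2.414|: A 0.043; B 0.076; C 0.252.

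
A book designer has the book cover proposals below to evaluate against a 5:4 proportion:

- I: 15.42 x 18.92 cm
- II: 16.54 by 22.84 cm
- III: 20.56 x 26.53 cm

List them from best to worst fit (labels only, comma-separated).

Ratios: I = 18.92 / 15.42 ≈ 1.227; II = 22.84 / 16.54 ≈ 1.381; III = 26.53 / 20.56 ≈ 1.290.
|Δ from 1.250|: I 0.023; II 0.131; III 0.040.

I, III, II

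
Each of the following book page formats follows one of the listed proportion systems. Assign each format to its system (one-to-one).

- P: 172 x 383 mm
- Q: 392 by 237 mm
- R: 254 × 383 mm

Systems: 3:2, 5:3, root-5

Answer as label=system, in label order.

P=root-5, Q=5:3, R=3:2

P = 383/172 ≈ 2.227 → root-5 (2.236)
Q = 392/237 ≈ 1.654 → 5:3 (1.667)
R = 383/254 ≈ 1.508 → 3:2 (1.500)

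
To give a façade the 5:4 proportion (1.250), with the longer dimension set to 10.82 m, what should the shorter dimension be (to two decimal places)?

8.66 m

5:4 = 1.25000.
Shorter side = 10.82 ÷ 1.25000 ≈ 8.6560 → 8.66 m.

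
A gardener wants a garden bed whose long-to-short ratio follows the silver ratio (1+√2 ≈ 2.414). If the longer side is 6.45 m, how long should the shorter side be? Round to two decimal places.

2.67 m

silver ratio ≈ 2.41421.
Shorter side = 6.45 ÷ 2.41421 ≈ 2.6717 → 2.67 m.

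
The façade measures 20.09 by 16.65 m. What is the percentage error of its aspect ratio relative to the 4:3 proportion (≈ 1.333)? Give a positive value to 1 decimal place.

9.5%

Ratio = 20.09 / 16.65 ≈ 1.2066.
Ideal 4:3 ≈ 1.3333. |1.2066 − 1.3333| / 1.3333 ≈ 9.50% → 9.5%.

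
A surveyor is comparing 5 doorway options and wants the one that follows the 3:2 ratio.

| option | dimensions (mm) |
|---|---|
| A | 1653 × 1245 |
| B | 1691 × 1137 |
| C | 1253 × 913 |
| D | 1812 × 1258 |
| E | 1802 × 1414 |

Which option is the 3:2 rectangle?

B

Target 3:2 ≈ 1.500.
A: 1.328 (Δ0.172)  B: 1.487 (Δ0.013)  C: 1.372 (Δ0.128)  D: 1.440 (Δ0.060)  E: 1.274 (Δ0.226)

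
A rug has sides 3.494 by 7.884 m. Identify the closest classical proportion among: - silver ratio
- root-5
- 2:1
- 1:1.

Ratio = 7.884 / 3.494 ≈ 2.256.
Distances: silver ratio 2.414 (Δ 0.158); root-5 2.236 (Δ 0.020); 2:1 2.000 (Δ 0.256); 1:1 1.000 (Δ 1.256).

root-5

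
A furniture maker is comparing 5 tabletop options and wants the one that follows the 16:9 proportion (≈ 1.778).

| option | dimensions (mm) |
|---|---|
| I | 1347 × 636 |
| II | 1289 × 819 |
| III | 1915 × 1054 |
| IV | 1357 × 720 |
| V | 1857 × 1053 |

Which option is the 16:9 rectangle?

V

Ratios (long/short): I ≈ 2.118; II ≈ 1.574; III ≈ 1.817; IV ≈ 1.885; V ≈ 1.764.
16:9 ≈ 1.778; option V is nearest (Δ 0.014).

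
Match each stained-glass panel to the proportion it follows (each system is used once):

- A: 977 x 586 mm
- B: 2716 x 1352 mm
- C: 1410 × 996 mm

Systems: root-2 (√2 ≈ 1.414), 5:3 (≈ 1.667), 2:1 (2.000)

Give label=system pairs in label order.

A=5:3, B=2:1, C=root-2

A = 977/586 ≈ 1.667 → 5:3 (1.667)
B = 2716/1352 ≈ 2.009 → 2:1 (2.000)
C = 1410/996 ≈ 1.416 → root-2 (1.414)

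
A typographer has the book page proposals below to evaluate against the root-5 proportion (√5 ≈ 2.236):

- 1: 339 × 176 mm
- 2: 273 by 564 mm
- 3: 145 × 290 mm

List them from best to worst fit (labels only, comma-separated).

1: 339/176 ≈ 1.926 → |1.926 − 2.236| = 0.310
2: 564/273 ≈ 2.066 → |2.066 − 2.236| = 0.170
3: 290/145 ≈ 2.000 → |2.000 − 2.236| = 0.236

2, 3, 1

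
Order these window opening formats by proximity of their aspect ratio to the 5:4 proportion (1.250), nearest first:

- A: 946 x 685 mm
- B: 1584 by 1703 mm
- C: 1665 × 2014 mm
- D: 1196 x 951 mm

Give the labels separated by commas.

D, C, A, B

A: 946/685 ≈ 1.381 → |1.381 − 1.250| = 0.131
B: 1703/1584 ≈ 1.075 → |1.075 − 1.250| = 0.175
C: 2014/1665 ≈ 1.210 → |1.210 − 1.250| = 0.040
D: 1196/951 ≈ 1.258 → |1.258 − 1.250| = 0.008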